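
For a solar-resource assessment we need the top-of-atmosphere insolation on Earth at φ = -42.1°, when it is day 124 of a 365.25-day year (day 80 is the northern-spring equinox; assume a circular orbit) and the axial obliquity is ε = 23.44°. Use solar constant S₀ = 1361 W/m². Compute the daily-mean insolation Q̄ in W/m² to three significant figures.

Solar longitude: λ_s = 360° × (124 − 80)/365.25 = 43.368°.
sin δ = sin 23.44° × sin 43.368° = 0.27315, so δ = +15.852°.
cos H₀ = −tan(-42.1°) tan(+15.852°) = 0.2566, H₀ = 1.3113 rad.
Bracket: H₀ sin φ sin δ + cos φ cos δ sin H₀ = 1.3113×-0.67043×0.27315 + 0.74198×0.96197×0.96653 = -0.240136 + 0.689873 = 0.449737.
Q̄ = (S₀/π) × [bracket] = (1361/π) × 0.449737 = 194.8 W/m².

Q̄ ≈ 195 W/m²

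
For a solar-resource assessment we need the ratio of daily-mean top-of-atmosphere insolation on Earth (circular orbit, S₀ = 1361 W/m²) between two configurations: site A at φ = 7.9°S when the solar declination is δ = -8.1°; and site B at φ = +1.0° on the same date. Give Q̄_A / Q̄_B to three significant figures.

Q̄_A / Q̄_B ≈ 1.03

— Configuration A (φ=-7.9°):
cos H₀ = −tan(-7.9°) tan(-8.100°) = -0.0197, H₀ = 1.5905 rad.
Bracket: H₀ sin φ sin δ + cos φ cos δ sin H₀ = 1.5905×-0.13744×-0.14090 + 0.99051×0.99002×0.99980 = 0.030801 + 0.980429 = 1.011230.
Q̄ = (S₀/π) × [bracket] = (1361/π) × 1.011230 = 438.08 W/m².
— Configuration B (φ=+1.0°):
cos H₀ = −tan(+1.0°) tan(-8.100°) = 0.0025, H₀ = 1.5683 rad.
Bracket: H₀ sin φ sin δ + cos φ cos δ sin H₀ = 1.5683×0.01745×-0.14090 + 0.99985×0.99002×1.00000 = -0.003856 + 0.989871 = 0.986015.
Q̄ = (S₀/π) × [bracket] = (1361/π) × 0.986015 = 427.16 W/m².
Ratio Q̄_A / Q̄_B = 438.08 / 427.16 = 1.026.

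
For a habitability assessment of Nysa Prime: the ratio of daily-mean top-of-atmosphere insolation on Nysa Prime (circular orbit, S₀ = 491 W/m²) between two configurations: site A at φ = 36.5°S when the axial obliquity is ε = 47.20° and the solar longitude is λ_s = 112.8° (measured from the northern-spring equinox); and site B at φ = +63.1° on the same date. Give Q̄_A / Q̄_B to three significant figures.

Q̄_A / Q̄_B ≈ 0.0543

— Configuration A (φ=-36.5°):
Solar declination: sin δ = sin ε · sin λ_s = sin 47.20° × sin 112.8° = 0.67640, so δ = +42.563°.
cos H₀ = −tan(-36.5°) tan(+42.563°) = 0.6795, H₀ = 0.8237 rad.
Bracket: H₀ sin φ sin δ + cos φ cos δ sin H₀ = 0.8237×-0.59482×0.67640 + 0.80386×0.73654×0.73363 = -0.331404 + 0.434364 = 0.102960.
Q̄ = (S₀/π) × [bracket] = (491/π) × 0.102960 = 16.092 W/m².
— Configuration B (φ=+63.1°):
cos H₀ = −tan(+63.1°) tan(+42.563°) = -1.8102 ≤ −1 ⇒ polar day, H₀ = π.
Bracket: H₀ sin φ sin δ + cos φ cos δ sin H₀ = 3.1416×0.89180×0.67640 + 0.45243×0.73654×0.00000 = 1.895056 + 0.000000 = 1.895056.
Q̄ = (S₀/π) × [bracket] = (491/π) × 1.895056 = 296.18 W/m².
Ratio Q̄_A / Q̄_B = 16.092 / 296.18 = 0.05433.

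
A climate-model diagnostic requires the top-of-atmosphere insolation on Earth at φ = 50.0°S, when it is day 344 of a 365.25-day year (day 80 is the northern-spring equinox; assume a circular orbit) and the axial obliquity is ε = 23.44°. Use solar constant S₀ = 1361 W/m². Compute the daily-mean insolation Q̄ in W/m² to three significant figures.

Solar longitude: λ_s = 360° × (344 − 80)/365.25 = 260.205°.
sin δ = sin 23.44° × sin 260.205° = -0.39199, so δ = -23.078°.
cos H₀ = −tan(-50.0°) tan(-23.078°) = -0.5078, H₀ = 2.1034 rad.
Bracket: H₀ sin φ sin δ + cos φ cos δ sin H₀ = 2.1034×-0.76604×-0.39199 + 0.64279×0.91997×0.86148 = 0.631609 + 0.509434 = 1.141043.
Q̄ = (S₀/π) × [bracket] = (1361/π) × 1.141043 = 494.3 W/m².

Q̄ ≈ 494 W/m²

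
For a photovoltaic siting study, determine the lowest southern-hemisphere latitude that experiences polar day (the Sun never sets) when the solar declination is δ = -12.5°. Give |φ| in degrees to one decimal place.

|φ| = 77.5°

Polar day requires cos H₀ = −tan φ tan δ ≤ −1, i.e. tan φ tan δ ≥ 1.
The boundary is |tan φ| · |tan δ| = 1, so |φ| = 90° − |δ| = 90° − 12.5° = 77.5° in the southern hemisphere.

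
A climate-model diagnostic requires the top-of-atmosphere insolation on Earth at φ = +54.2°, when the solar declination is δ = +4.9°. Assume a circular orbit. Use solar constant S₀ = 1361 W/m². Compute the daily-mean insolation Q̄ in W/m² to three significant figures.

Q̄ ≈ 301 W/m²

cos H₀ = −tan(+54.2°) tan(+4.900°) = -0.1189, H₀ = 1.6899 rad.
Bracket: H₀ sin φ sin δ + cos φ cos δ sin H₀ = 1.6899×0.81106×0.08542 + 0.58496×0.99635×0.99291 = 0.117078 + 0.578693 = 0.695771.
Q̄ = (S₀/π) × [bracket] = (1361/π) × 0.695771 = 301.4 W/m².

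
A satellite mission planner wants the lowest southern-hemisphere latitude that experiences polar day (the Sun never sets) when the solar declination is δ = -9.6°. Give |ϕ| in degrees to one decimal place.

Polar day requires cos h₀ = −tan ϕ tan δ ≤ −1, i.e. tan ϕ tan δ ≥ 1.
The boundary is |tan ϕ| · |tan δ| = 1, so |ϕ| = 90° − |δ| = 90° − 9.6° = 80.4° in the southern hemisphere.

|ϕ| = 80.4°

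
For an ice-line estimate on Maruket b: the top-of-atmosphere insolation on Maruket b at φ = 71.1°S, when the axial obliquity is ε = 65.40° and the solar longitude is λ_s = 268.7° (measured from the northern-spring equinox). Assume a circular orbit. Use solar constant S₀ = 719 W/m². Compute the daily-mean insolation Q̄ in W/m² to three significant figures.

Q̄ ≈ 618 W/m²

Solar declination: sin δ = sin ε · sin λ_s = sin 65.40° × sin 268.7° = -0.90900, so δ = -65.368°.
cos H₀ = −tan(-71.1°) tan(-65.368°) = -6.3700 ≤ −1 ⇒ polar day, H₀ = π.
Bracket: H₀ sin φ sin δ + cos φ cos δ sin H₀ = 3.1416×-0.94609×-0.90900 + 0.32392×0.41679×0.00000 = 2.701763 + 0.000000 = 2.701763.
Q̄ = (S₀/π) × [bracket] = (719/π) × 2.701763 = 618.3 W/m².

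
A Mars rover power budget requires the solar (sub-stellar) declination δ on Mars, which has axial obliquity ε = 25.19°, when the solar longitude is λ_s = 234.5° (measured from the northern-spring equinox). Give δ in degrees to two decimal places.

δ = -20.27°

sin δ = sin ε · sin λ_s = sin 25.19° × sin 234.5° = -0.346505.
δ = arcsin(-0.346505) = -20.27°.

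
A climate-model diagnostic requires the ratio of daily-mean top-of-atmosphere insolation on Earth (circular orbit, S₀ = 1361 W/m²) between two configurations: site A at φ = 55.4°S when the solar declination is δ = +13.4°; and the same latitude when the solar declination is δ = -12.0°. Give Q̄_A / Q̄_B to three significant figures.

— Configuration A (φ=-55.4°):
cos H₀ = −tan(-55.4°) tan(+13.400°) = 0.3453, H₀ = 1.2182 rad.
Bracket: H₀ sin φ sin δ + cos φ cos δ sin H₀ = 1.2182×-0.82314×0.23175 + 0.56784×0.97278×0.93848 = -0.232387 + 0.518401 = 0.286014.
Q̄ = (S₀/π) × [bracket] = (1361/π) × 0.286014 = 123.91 W/m².
— Configuration B (φ=-55.4°):
cos H₀ = −tan(-55.4°) tan(-12.000°) = -0.3081, H₀ = 1.8840 rad.
Bracket: H₀ sin φ sin δ + cos φ cos δ sin H₀ = 1.8840×-0.82314×-0.20791 + 0.56784×0.97815×0.95135 = 0.322426 + 0.528411 = 0.850837.
Q̄ = (S₀/π) × [bracket] = (1361/π) × 0.850837 = 368.60 W/m².
Ratio Q̄_A / Q̄_B = 123.91 / 368.60 = 0.3362.

Q̄_A / Q̄_B ≈ 0.336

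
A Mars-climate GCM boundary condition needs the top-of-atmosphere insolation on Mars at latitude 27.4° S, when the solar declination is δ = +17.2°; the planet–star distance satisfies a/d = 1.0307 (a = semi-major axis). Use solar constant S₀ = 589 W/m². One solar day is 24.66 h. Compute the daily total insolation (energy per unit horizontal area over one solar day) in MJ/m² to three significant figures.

cos H₀ = −tan(-27.4°) tan(+17.200°) = 0.1605, H₀ = 1.4096 rad.
Bracket: H₀ sin φ sin δ + cos φ cos δ sin H₀ = 1.4096×-0.46020×0.29571 + 0.88782×0.95528×0.98704 = -0.191826 + 0.837125 = 0.645299.
Inverse-square distance factor (a/d)² = 1.0307² = 1.062342.
Q̄ = (S₀/π) × 1.062342 × [bracket] = (589/π) × 1.062342 × 0.645299 = 128.53 W/m².
Daily total = Q̄ × 24.66 h × 3600 s/h = 128.53 × 24.66 × 3600 / 10⁶ = 11.41 MJ/m².

11.4 MJ/m²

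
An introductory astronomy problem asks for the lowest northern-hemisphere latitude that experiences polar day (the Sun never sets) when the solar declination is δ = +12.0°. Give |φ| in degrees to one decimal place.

Polar day requires cos H₀ = −tan φ tan δ ≤ −1, i.e. tan φ tan δ ≥ 1.
The boundary is |tan φ| · |tan δ| = 1, so |φ| = 90° − |δ| = 90° − 12.0° = 78.0° in the northern hemisphere.

|φ| = 78.0°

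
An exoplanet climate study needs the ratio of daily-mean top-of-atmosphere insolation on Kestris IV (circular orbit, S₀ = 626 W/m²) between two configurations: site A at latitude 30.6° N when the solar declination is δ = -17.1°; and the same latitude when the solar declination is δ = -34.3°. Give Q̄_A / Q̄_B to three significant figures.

Q̄_A / Q̄_B ≈ 1.88

— Configuration A (φ=+30.6°):
cos H₀ = −tan(+30.6°) tan(-17.100°) = 0.1819, H₀ = 1.3878 rad.
Bracket: H₀ sin φ sin δ + cos φ cos δ sin H₀ = 1.3878×0.50904×-0.29404 + 0.86074×0.95579×0.98331 = -0.207723 + 0.808956 = 0.601233.
Q̄ = (S₀/π) × [bracket] = (626/π) × 0.601233 = 119.80 W/m².
— Configuration B (φ=+30.6°):
cos H₀ = −tan(+30.6°) tan(-34.300°) = 0.4034, H₀ = 1.1555 rad.
Bracket: H₀ sin φ sin δ + cos φ cos δ sin H₀ = 1.1555×0.50904×-0.56353 + 0.86074×0.82610×0.91501 = -0.331466 + 0.650625 = 0.319159.
Q̄ = (S₀/π) × [bracket] = (626/π) × 0.319159 = 63.596 W/m².
Ratio Q̄_A / Q̄_B = 119.80 / 63.596 = 1.884.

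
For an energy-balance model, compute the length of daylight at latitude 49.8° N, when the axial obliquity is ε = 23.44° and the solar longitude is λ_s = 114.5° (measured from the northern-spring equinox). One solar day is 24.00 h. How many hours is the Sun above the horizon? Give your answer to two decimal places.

15.65 h

Solar declination: sin δ = sin ε · sin λ_s = sin 23.44° × sin 114.5° = 0.36197, so δ = +21.221°.
cos H₀ = −tan φ · tan δ = −tan(+49.8°) × tan(+21.221°) = -0.4595, so H₀ = 2.0482 rad = 117.35°.
Daylight = 2H₀/(2π) × 24.00 h = (2.0482/π) × 24.00 = 15.65 h.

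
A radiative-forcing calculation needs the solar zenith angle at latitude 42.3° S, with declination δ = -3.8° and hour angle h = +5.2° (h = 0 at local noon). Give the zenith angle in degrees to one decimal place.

cos θ_z = sin ϕ sin δ + cos ϕ cos δ cos h = 0.044603 + 0.734968 = 0.779571.
θ_z = arccos(0.779571) = 38.8°.

θ_z = 38.8°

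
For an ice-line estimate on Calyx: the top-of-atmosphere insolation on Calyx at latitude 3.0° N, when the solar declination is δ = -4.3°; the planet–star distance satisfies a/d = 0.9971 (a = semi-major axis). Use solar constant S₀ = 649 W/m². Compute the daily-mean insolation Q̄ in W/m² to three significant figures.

cos H₀ = −tan(+3.0°) tan(-4.300°) = 0.0039, H₀ = 1.5669 rad.
Bracket: H₀ sin φ sin δ + cos φ cos δ sin H₀ = 1.5669×0.05234×-0.07498 + 0.99863×0.99719×0.99999 = -0.006149 + 0.995814 = 0.989665.
Inverse-square distance factor (a/d)² = 0.9971² = 0.994208.
Q̄ = (S₀/π) × 0.994208 × [bracket] = (649/π) × 0.994208 × 0.989665 = 203.3 W/m².

Q̄ ≈ 203 W/m²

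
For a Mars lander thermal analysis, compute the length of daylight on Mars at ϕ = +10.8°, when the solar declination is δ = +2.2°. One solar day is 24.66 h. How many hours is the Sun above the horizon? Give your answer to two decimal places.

cos h₀ = −tan ϕ · tan δ = −tan(+10.8°) × tan(+2.200°) = -0.0073, so h₀ = 1.5781 rad = 90.42°.
Daylight = 2h₀/(2π) × 24.66 h = (1.5781/π) × 24.66 = 12.39 h.

12.39 h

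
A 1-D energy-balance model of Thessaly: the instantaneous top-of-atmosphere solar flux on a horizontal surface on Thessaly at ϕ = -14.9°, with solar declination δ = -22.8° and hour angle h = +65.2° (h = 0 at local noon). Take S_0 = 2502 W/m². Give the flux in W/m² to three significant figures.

cos θ_z = sin ϕ sin δ + cos ϕ cos δ cos h = 0.099643 + 0.373676 = 0.473319.
Flux = S_0 · cos θ_z = 2502 × 0.473319 = 1184 W/m².

1.18e+03 W/m²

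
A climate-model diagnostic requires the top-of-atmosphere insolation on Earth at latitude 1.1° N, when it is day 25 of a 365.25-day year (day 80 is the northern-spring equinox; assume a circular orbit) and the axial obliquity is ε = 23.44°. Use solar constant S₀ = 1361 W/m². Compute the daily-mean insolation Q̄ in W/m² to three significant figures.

Solar longitude: λ_s = 360° × (25 − 80)/365.25 = -54.209°, i.e. -54.209° + 360° = 305.791°.
sin δ = sin 23.44° × sin 305.791° = -0.32267, so δ = -18.824°.
cos H₀ = −tan(+1.1°) tan(-18.824°) = 0.0065, H₀ = 1.5643 rad.
Bracket: H₀ sin φ sin δ + cos φ cos δ sin H₀ = 1.5643×0.01920×-0.32267 + 0.99982×0.94651×0.99998 = -0.009691 + 0.946321 = 0.936630.
Q̄ = (S₀/π) × [bracket] = (1361/π) × 0.936630 = 405.8 W/m².

Q̄ ≈ 406 W/m²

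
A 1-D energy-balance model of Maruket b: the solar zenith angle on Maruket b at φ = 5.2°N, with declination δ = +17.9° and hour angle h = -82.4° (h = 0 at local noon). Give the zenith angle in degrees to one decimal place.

θ_z = 81.2°

cos θ_z = sin φ sin δ + cos φ cos δ cos h = 0.027857 + 0.125336 = 0.153193.
θ_z = arccos(0.153193) = 81.2°.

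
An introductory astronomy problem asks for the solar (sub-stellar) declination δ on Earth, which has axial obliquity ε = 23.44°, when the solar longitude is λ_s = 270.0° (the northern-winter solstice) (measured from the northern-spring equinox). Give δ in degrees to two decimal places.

sin δ = sin ε · sin λ_s = sin 23.44° × sin 270.0° = -0.397789.
δ = arcsin(-0.397789) = -23.44°.

δ = -23.44°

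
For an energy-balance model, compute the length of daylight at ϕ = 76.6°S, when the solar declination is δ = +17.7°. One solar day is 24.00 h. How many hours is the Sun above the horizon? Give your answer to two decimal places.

0.00 h

cos h₀ = −tan ϕ · tan δ = 1.3396 ≥ 1, so the Sun never rises (polar night) and h₀ = 0.
Daylight = 2h₀/(2π) × 24.00 h = (0.0000/π) × 24.00 = 0.00 h.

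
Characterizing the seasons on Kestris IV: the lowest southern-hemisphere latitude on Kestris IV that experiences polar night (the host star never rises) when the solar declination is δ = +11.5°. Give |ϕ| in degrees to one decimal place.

|ϕ| = 78.5°

Polar night requires cos h₀ = −tan ϕ tan δ ≥ 1, i.e. tan ϕ tan δ ≤ −1.
The boundary is |tan ϕ| · |tan δ| = 1, so |ϕ| = 90° − |δ| = 90° − 11.5° = 78.5° in the southern hemisphere.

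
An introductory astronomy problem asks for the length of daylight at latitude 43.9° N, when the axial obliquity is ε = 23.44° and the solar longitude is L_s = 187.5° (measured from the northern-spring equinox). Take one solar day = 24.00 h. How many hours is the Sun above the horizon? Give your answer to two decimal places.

11.62 h

Solar declination: sin δ = sin ε · sin L_s = sin 23.44° × sin 187.5° = -0.05192, so δ = -2.976°.
cos h₀ = −tan ϕ · tan δ = −tan(+43.9°) × tan(-2.976°) = 0.0500, so h₀ = 1.5207 rad = 87.13°.
Daylight = 2h₀/(2π) × 24.00 h = (1.5207/π) × 24.00 = 11.62 h.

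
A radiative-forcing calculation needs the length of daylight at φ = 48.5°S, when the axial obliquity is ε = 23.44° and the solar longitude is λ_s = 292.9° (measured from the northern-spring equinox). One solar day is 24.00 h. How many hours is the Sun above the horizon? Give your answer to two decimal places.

15.52 h

Solar declination: sin δ = sin ε · sin λ_s = sin 23.44° × sin 292.9° = -0.36644, so δ = -21.496°.
cos H₀ = −tan φ · tan δ = −tan(-48.5°) × tan(-21.496°) = -0.4451, so H₀ = 2.0321 rad = 116.43°.
Daylight = 2H₀/(2π) × 24.00 h = (2.0321/π) × 24.00 = 15.52 h.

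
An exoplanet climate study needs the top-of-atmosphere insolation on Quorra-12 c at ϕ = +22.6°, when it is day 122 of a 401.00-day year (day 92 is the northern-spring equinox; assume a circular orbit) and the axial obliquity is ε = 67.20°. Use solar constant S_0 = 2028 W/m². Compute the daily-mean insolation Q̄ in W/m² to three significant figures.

Q̄ ≈ 714 W/m²

Solar longitude: L_s = 360° × (122 − 92)/401.00 = 26.933°.
sin δ = sin 67.20° × sin 26.933° = 0.41755, so δ = +24.680°.
cos h₀ = −tan(+22.6°) tan(+24.680°) = -0.1913, h₀ = 1.7633 rad.
Bracket: h₀ sin ϕ sin δ + cos ϕ cos δ sin h₀ = 1.7633×0.38430×0.41755 + 0.92321×0.90865×0.98153 = 0.282947 + 0.823381 = 1.106328.
Q̄ = (S_0/π) × [bracket] = (2028/π) × 1.106328 = 714.2 W/m².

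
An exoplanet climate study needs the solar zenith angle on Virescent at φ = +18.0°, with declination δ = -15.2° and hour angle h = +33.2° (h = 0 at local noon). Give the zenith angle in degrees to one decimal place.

cos θ_z = sin φ sin δ + cos φ cos δ cos h = -0.081021 + 0.767970 = 0.686949.
θ_z = arccos(0.686949) = 46.6°.

θ_z = 46.6°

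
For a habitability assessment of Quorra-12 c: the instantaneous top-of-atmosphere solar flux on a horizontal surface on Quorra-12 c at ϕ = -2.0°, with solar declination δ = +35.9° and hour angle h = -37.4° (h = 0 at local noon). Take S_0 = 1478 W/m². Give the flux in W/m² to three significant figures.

920 W/m²

cos θ_z = sin ϕ sin δ + cos ϕ cos δ cos h = -0.020464 + 0.643117 = 0.622653.
Flux = S_0 · cos θ_z = 1478 × 0.622653 = 920.3 W/m².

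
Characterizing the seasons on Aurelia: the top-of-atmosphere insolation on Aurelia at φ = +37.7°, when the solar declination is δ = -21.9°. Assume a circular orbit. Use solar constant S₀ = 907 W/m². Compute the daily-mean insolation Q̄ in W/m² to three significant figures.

Q̄ ≈ 119 W/m²

cos H₀ = −tan(+37.7°) tan(-21.900°) = 0.3107, H₀ = 1.2549 rad.
Bracket: H₀ sin φ sin δ + cos φ cos δ sin H₀ = 1.2549×0.61153×-0.37299 + 0.79122×0.92784×0.95051 = -0.286236 + 0.697794 = 0.411558.
Q̄ = (S₀/π) × [bracket] = (907/π) × 0.411558 = 118.8 W/m².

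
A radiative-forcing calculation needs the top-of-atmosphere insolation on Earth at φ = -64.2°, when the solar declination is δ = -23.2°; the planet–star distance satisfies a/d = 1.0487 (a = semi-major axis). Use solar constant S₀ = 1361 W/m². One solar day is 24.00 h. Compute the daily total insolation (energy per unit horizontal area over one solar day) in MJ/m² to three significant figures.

46.5 MJ/m²

cos H₀ = −tan(-64.2°) tan(-23.200°) = -0.8866, H₀ = 2.6607 rad.
Bracket: H₀ sin φ sin δ + cos φ cos δ sin H₀ = 2.6607×-0.90032×-0.39394 + 0.43523×0.91914×0.46253 = 0.943676 + 0.185029 = 1.128705.
Inverse-square distance factor (a/d)² = 1.0487² = 1.099772.
Q̄ = (S₀/π) × 1.099772 × [bracket] = (1361/π) × 1.099772 × 1.128705 = 537.76 W/m².
Daily total = Q̄ × 24.00 h × 3600 s/h = 537.76 × 24.00 × 3600 / 10⁶ = 46.46 MJ/m².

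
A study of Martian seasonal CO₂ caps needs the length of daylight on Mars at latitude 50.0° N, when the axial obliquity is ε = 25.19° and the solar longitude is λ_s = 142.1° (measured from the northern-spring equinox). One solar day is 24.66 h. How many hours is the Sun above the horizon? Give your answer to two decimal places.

Solar declination: sin δ = sin ε · sin λ_s = sin 25.19° × sin 142.1° = 0.26145, so δ = +15.156°.
cos H₀ = −tan φ · tan δ = −tan(+50.0°) × tan(+15.156°) = -0.3228, so H₀ = 1.8995 rad = 108.83°.
Daylight = 2H₀/(2π) × 24.66 h = (1.8995/π) × 24.66 = 14.91 h.

14.91 h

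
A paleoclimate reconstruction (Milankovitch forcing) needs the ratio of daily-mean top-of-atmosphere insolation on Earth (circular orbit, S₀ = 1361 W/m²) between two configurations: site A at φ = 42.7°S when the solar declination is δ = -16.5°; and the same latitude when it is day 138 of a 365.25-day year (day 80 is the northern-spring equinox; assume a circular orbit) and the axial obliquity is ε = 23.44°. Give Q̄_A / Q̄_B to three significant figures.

Q̄_A / Q̄_B ≈ 2.76

— Configuration A (φ=-42.7°):
cos H₀ = −tan(-42.7°) tan(-16.500°) = -0.2733, H₀ = 1.8477 rad.
Bracket: H₀ sin φ sin δ + cos φ cos δ sin H₀ = 1.8477×-0.67816×-0.28402 + 0.73491×0.95882×0.96192 = 0.355887 + 0.677813 = 1.033700.
Q̄ = (S₀/π) × [bracket] = (1361/π) × 1.033700 = 447.82 W/m².
— Configuration B (φ=-42.7°):
Solar longitude: λ_s = 360° × (138 − 80)/365.25 = 57.166°.
sin δ = sin 23.44° × sin 57.166° = 0.33424, so δ = +19.526°.
cos H₀ = −tan(-42.7°) tan(+19.526°) = 0.3272, H₀ = 1.2374 rad.
Bracket: H₀ sin φ sin δ + cos φ cos δ sin H₀ = 1.2374×-0.67816×0.33424 + 0.73491×0.94249×0.94494 = -0.280479 + 0.654508 = 0.374029.
Q̄ = (S₀/π) × [bracket] = (1361/π) × 0.374029 = 162.04 W/m².
Ratio Q̄_A / Q̄_B = 447.82 / 162.04 = 2.764.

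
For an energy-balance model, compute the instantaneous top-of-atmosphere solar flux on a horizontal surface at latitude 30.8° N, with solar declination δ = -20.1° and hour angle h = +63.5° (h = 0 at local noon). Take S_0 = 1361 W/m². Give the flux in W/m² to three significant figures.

250 W/m²

cos θ_z = sin ϕ sin δ + cos ϕ cos δ cos h = -0.175968 + 0.359923 = 0.183955.
Flux = S_0 · cos θ_z = 1361 × 0.183955 = 250.4 W/m².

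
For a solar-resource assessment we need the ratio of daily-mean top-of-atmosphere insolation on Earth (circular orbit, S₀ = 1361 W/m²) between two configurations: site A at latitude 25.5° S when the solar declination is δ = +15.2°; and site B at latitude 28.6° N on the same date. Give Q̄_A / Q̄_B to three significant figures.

Q̄_A / Q̄_B ≈ 0.665

— Configuration A (φ=-25.5°):
cos H₀ = −tan(-25.5°) tan(+15.200°) = 0.1296, H₀ = 1.4408 rad.
Bracket: H₀ sin φ sin δ + cos φ cos δ sin H₀ = 1.4408×-0.43051×0.26219 + 0.90259×0.96502×0.99157 = -0.162631 + 0.863675 = 0.701044.
Q̄ = (S₀/π) × [bracket] = (1361/π) × 0.701044 = 303.71 W/m².
— Configuration B (φ=+28.6°):
cos H₀ = −tan(+28.6°) tan(+15.200°) = -0.1481, H₀ = 1.7195 rad.
Bracket: H₀ sin φ sin δ + cos φ cos δ sin H₀ = 1.7195×0.47869×0.26219 + 0.87798×0.96502×0.98897 = 0.215811 + 0.837923 = 1.053734.
Q̄ = (S₀/π) × [bracket] = (1361/π) × 1.053734 = 456.50 W/m².
Ratio Q̄_A / Q̄_B = 303.71 / 456.50 = 0.6653.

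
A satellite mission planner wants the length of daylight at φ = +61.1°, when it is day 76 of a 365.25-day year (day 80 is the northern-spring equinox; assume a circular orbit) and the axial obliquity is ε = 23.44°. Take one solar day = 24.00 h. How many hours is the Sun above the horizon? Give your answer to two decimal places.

Solar longitude: λ_s = 360° × (76 − 80)/365.25 = -3.943°, i.e. -3.943° + 360° = 356.057°.
sin δ = sin 23.44° × sin 356.057° = -0.02735, so δ = -1.567°.
cos H₀ = −tan φ · tan δ = −tan(+61.1°) × tan(-1.567°) = 0.0496, so H₀ = 1.5212 rad = 87.16°.
Daylight = 2H₀/(2π) × 24.00 h = (1.5212/π) × 24.00 = 11.62 h.

11.62 h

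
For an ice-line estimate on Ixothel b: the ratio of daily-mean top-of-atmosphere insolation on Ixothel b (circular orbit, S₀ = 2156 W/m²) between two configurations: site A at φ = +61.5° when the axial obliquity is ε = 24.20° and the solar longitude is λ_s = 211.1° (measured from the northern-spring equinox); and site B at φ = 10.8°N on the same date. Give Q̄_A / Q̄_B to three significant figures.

Q̄_A / Q̄_B ≈ 0.236

— Configuration A (φ=+61.5°):
Solar declination: sin δ = sin ε · sin λ_s = sin 24.20° × sin 211.1° = -0.21174, so δ = -12.224°.
cos H₀ = −tan(+61.5°) tan(-12.224°) = 0.3990, H₀ = 1.1603 rad.
Bracket: H₀ sin φ sin δ + cos φ cos δ sin H₀ = 1.1603×0.87882×-0.21174 + 0.47716×0.97733×0.91694 = -0.215910 + 0.427608 = 0.211698.
Q̄ = (S₀/π) × [bracket] = (2156/π) × 0.211698 = 145.28 W/m².
— Configuration B (φ=+10.8°):
cos H₀ = −tan(+10.8°) tan(-12.224°) = 0.0413, H₀ = 1.5295 rad.
Bracket: H₀ sin φ sin δ + cos φ cos δ sin H₀ = 1.5295×0.18738×-0.21174 + 0.98229×0.97733×0.99915 = -0.060684 + 0.959205 = 0.898521.
Q̄ = (S₀/π) × [bracket] = (2156/π) × 0.898521 = 616.63 W/m².
Ratio Q̄_A / Q̄_B = 145.28 / 616.63 = 0.2356.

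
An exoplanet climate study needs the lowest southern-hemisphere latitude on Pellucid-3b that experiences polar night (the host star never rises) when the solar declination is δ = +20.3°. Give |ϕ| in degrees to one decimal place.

Polar night requires cos h₀ = −tan ϕ tan δ ≥ 1, i.e. tan ϕ tan δ ≤ −1.
The boundary is |tan ϕ| · |tan δ| = 1, so |ϕ| = 90° − |δ| = 90° − 20.3° = 69.7° in the southern hemisphere.

|ϕ| = 69.7°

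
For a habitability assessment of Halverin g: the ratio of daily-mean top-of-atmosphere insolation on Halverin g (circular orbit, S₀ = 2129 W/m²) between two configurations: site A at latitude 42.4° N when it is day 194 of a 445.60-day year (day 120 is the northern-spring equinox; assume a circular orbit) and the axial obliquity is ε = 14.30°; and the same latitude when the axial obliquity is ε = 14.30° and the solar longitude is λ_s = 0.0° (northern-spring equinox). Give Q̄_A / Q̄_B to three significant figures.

— Configuration A (φ=+42.4°):
Solar longitude: λ_s = 360° × (194 − 120)/445.60 = 59.785°.
sin δ = sin 14.30° × sin 59.785° = 0.21344, so δ = +12.324°.
cos H₀ = −tan(+42.4°) tan(+12.324°) = -0.1995, H₀ = 1.7716 rad.
Bracket: H₀ sin φ sin δ + cos φ cos δ sin H₀ = 1.7716×0.67430×0.21344 + 0.73846×0.97696×0.97990 = 0.254973 + 0.706945 = 0.961918.
Q̄ = (S₀/π) × [bracket] = (2129/π) × 0.961918 = 651.87 W/m².
— Configuration B (φ=+42.4°):
Solar declination: sin δ = sin ε · sin λ_s = sin 14.30° × sin 0.0° = 0.00000, so δ = +0.000°.
cos H₀ = −tan(+42.4°) tan(+0.000°) = -0.0000, H₀ = 1.5708 rad.
Bracket: H₀ sin φ sin δ + cos φ cos δ sin H₀ = 1.5708×0.67430×0.00000 + 0.73846×1.00000×1.00000 = 0.000000 + 0.738460 = 0.738460.
Q̄ = (S₀/π) × [bracket] = (2129/π) × 0.738460 = 500.44 W/m².
Ratio Q̄_A / Q̄_B = 651.87 / 500.44 = 1.303.

Q̄_A / Q̄_B ≈ 1.30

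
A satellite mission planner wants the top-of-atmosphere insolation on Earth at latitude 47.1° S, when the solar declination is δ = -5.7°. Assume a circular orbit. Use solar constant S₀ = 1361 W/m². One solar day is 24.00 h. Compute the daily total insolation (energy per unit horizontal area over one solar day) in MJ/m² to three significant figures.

29.8 MJ/m²

cos H₀ = −tan(-47.1°) tan(-5.700°) = -0.1074, H₀ = 1.6784 rad.
Bracket: H₀ sin φ sin δ + cos φ cos δ sin H₀ = 1.6784×-0.73254×-0.09932 + 0.68072×0.99506×0.99421 = 0.122113 + 0.673435 = 0.795548.
Q̄ = (S₀/π) × [bracket] = (1361/π) × 0.795548 = 344.65 W/m².
Daily total = Q̄ × 24.00 h × 3600 s/h = 344.65 × 24.00 × 3600 / 10⁶ = 29.78 MJ/m².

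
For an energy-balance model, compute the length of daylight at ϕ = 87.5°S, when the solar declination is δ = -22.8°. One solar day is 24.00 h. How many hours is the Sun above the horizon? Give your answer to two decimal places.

Sunrise equation: cos h₀ = −tan ϕ · tan δ = -9.6279 ≤ −1, so the Sun never sets (polar day) and h₀ = π.
Daylight = 2h₀/(2π) × 24.00 h = (3.1416/π) × 24.00 = 24.00 h.

24.00 h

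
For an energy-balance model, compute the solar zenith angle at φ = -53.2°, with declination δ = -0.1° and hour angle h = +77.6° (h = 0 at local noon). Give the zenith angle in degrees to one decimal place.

θ_z = 82.5°

cos θ_z = sin φ sin δ + cos φ cos δ cos h = 0.001398 + 0.128631 = 0.130029.
θ_z = arccos(0.130029) = 82.5°.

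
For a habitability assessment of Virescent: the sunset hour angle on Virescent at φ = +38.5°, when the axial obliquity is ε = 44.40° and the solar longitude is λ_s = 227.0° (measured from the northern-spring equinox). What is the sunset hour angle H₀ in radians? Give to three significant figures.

H₀ = 1.08 rad

Solar declination: sin δ = sin ε · sin λ_s = sin 44.40° × sin 227.0° = -0.51170, so δ = -30.777°.
cos H₀ = −tan φ · tan δ = −tan(+38.5°) × tan(-30.777°) = 0.4737, so H₀ = 1.0773 rad = 61.72°.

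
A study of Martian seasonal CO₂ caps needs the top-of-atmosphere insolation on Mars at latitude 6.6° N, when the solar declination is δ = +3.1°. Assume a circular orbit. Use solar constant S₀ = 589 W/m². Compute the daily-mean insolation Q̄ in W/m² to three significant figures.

Q̄ ≈ 188 W/m²

cos H₀ = −tan(+6.6°) tan(+3.100°) = -0.0063, H₀ = 1.5771 rad.
Bracket: H₀ sin φ sin δ + cos φ cos δ sin H₀ = 1.5771×0.11494×0.05408 + 0.99337×0.99854×0.99998 = 0.009803 + 0.991900 = 1.001703.
Q̄ = (S₀/π) × [bracket] = (589/π) × 1.001703 = 187.8 W/m².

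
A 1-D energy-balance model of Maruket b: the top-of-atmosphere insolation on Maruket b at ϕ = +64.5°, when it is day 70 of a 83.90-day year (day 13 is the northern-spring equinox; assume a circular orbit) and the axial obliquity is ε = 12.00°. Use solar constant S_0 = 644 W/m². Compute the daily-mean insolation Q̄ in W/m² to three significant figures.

Solar longitude: L_s = 360° × (70 − 13)/83.90 = 244.577°.
sin δ = sin 12.00° × sin 244.577° = -0.18778, so δ = -10.823°.
cos h₀ = −tan(+64.5°) tan(-10.823°) = 0.4008, h₀ = 1.1584 rad.
Bracket: h₀ sin ϕ sin δ + cos ϕ cos δ sin h₀ = 1.1584×0.90259×-0.18778 + 0.43051×0.98221×0.91616 = -0.196335 + 0.387399 = 0.191064.
Q̄ = (S_0/π) × [bracket] = (644/π) × 0.191064 = 39.17 W/m².

Q̄ ≈ 39.2 W/m²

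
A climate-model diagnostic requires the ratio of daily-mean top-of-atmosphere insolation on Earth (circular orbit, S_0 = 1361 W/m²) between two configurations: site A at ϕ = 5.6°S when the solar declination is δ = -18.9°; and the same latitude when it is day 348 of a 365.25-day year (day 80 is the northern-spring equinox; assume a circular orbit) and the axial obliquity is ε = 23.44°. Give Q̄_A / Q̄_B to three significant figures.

— Configuration A (ϕ=-5.6°):
cos h₀ = −tan(-5.6°) tan(-18.900°) = -0.0336, h₀ = 1.6044 rad.
Bracket: h₀ sin ϕ sin δ + cos ϕ cos δ sin h₀ = 1.6044×-0.09758×-0.32392 + 0.99523×0.94609×0.99944 = 0.050712 + 0.941050 = 0.991762.
Q̄ = (S_0/π) × [bracket] = (1361/π) × 0.991762 = 429.65 W/m².
— Configuration B (ϕ=-5.6°):
Solar longitude: L_s = 360° × (348 − 80)/365.25 = 264.148°.
sin δ = sin 23.44° × sin 264.148° = -0.39572, so δ = -23.311°.
cos h₀ = −tan(-5.6°) tan(-23.311°) = -0.0422, h₀ = 1.6131 rad.
Bracket: h₀ sin ϕ sin δ + cos ϕ cos δ sin h₀ = 1.6131×-0.09758×-0.39572 + 0.99523×0.91837×0.99911 = 0.062289 + 0.913176 = 0.975465.
Q̄ = (S_0/π) × [bracket] = (1361/π) × 0.975465 = 422.59 W/m².
Ratio Q̄_A / Q̄_B = 429.65 / 422.59 = 1.017.

Q̄_A / Q̄_B ≈ 1.02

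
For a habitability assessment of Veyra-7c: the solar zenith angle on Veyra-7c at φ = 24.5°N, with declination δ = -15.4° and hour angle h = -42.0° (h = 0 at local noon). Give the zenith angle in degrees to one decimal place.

cos θ_z = sin φ sin δ + cos φ cos δ cos h = -0.110124 + 0.651953 = 0.541829.
θ_z = arccos(0.541829) = 57.2°.

θ_z = 57.2°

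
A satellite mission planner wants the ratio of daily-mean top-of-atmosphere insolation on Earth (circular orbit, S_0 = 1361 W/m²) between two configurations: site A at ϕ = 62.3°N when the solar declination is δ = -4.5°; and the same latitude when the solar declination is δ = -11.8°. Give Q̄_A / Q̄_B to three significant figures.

Q̄_A / Q̄_B ≈ 1.74

— Configuration A (ϕ=+62.3°):
cos h₀ = −tan(+62.3°) tan(-4.500°) = 0.1499, h₀ = 1.4203 rad.
Bracket: h₀ sin ϕ sin δ + cos ϕ cos δ sin h₀ = 1.4203×0.88539×-0.07846 + 0.46484×0.99692×0.98870 = -0.098665 + 0.458172 = 0.359507.
Q̄ = (S_0/π) × [bracket] = (1361/π) × 0.359507 = 155.75 W/m².
— Configuration B (ϕ=+62.3°):
cos h₀ = −tan(+62.3°) tan(-11.800°) = 0.3979, h₀ = 1.1616 rad.
Bracket: h₀ sin ϕ sin δ + cos ϕ cos δ sin h₀ = 1.1616×0.88539×-0.20450 + 0.46484×0.97887×0.91742 = -0.210322 + 0.417443 = 0.207121.
Q̄ = (S_0/π) × [bracket] = (1361/π) × 0.207121 = 89.729 W/m².
Ratio Q̄_A / Q̄_B = 155.75 / 89.729 = 1.736.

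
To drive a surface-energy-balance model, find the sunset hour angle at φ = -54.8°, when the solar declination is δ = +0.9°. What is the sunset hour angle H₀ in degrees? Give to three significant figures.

cos H₀ = −tan φ · tan δ = −tan(-54.8°) × tan(+0.900°) = 0.0223, so H₀ = 1.5485 rad = 88.72°.

H₀ = 88.7°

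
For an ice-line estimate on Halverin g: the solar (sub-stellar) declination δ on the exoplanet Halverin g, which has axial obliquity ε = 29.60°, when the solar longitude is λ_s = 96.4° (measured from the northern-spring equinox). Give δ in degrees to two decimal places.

δ = +29.40°

sin δ = sin ε · sin λ_s = sin 29.60° × sin 96.4° = 0.490864.
δ = arcsin(0.490864) = +29.40°.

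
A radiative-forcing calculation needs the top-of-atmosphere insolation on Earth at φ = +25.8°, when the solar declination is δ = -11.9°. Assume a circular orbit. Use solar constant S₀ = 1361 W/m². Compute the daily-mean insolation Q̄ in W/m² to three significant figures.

cos H₀ = −tan(+25.8°) tan(-11.900°) = 0.1019, H₀ = 1.4687 rad.
Bracket: H₀ sin φ sin δ + cos φ cos δ sin H₀ = 1.4687×0.43523×-0.20620 + 0.90032×0.97851×0.99480 = -0.131808 + 0.876391 = 0.744583.
Q̄ = (S₀/π) × [bracket] = (1361/π) × 0.744583 = 322.6 W/m².

Q̄ ≈ 323 W/m²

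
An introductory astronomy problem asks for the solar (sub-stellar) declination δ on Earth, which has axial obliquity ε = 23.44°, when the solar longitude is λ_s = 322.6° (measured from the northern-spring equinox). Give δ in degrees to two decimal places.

sin δ = sin ε · sin λ_s = sin 23.44° × sin 322.6° = -0.241607.
δ = arcsin(-0.241607) = -13.98°.

δ = -13.98°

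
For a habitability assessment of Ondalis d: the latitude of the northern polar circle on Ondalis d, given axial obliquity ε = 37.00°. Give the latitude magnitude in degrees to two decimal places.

The polar circle is the lowest latitude that experiences at least one full rotation of continuous daylight at the northern-summer solstice; it lies at |ϕ| = 90° − ε = 90° − 37.00° = 53.00°.

53.00°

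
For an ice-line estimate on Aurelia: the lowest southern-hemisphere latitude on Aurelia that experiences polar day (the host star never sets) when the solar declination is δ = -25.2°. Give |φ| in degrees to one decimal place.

|φ| = 64.8°

Polar day requires cos H₀ = −tan φ tan δ ≤ −1, i.e. tan φ tan δ ≥ 1.
The boundary is |tan φ| · |tan δ| = 1, so |φ| = 90° − |δ| = 90° − 25.2° = 64.8° in the southern hemisphere.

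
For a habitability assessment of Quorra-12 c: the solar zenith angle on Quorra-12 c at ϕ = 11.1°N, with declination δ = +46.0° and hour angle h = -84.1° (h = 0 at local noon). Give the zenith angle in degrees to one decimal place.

θ_z = 78.0°

cos θ_z = sin ϕ sin δ + cos ϕ cos δ cos h = 0.138489 + 0.070070 = 0.208559.
θ_z = arccos(0.208559) = 78.0°.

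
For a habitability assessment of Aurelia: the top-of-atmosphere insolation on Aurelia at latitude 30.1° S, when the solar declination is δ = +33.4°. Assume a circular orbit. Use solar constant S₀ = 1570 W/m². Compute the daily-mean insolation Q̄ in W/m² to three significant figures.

cos H₀ = −tan(-30.1°) tan(+33.400°) = 0.3822, H₀ = 1.1786 rad.
Bracket: H₀ sin φ sin δ + cos φ cos δ sin H₀ = 1.1786×-0.50151×0.55048 + 0.86515×0.83485×0.92407 = -0.325378 + 0.667428 = 0.342050.
Q̄ = (S₀/π) × [bracket] = (1570/π) × 0.342050 = 170.9 W/m².

Q̄ ≈ 171 W/m²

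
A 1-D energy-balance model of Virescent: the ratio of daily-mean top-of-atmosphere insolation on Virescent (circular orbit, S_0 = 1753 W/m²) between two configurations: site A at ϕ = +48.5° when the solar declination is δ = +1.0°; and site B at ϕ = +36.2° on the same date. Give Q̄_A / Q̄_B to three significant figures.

— Configuration A (ϕ=+48.5°):
cos h₀ = −tan(+48.5°) tan(+1.000°) = -0.0197, h₀ = 1.5905 rad.
Bracket: h₀ sin ϕ sin δ + cos ϕ cos δ sin h₀ = 1.5905×0.74896×0.01745 + 0.66262×0.99985×0.99981 = 0.020787 + 0.662395 = 0.683182.
Q̄ = (S_0/π) × [bracket] = (1753/π) × 0.683182 = 381.21 W/m².
— Configuration B (ϕ=+36.2°):
cos h₀ = −tan(+36.2°) tan(+1.000°) = -0.0128, h₀ = 1.5836 rad.
Bracket: h₀ sin ϕ sin δ + cos ϕ cos δ sin h₀ = 1.5836×0.59061×0.01745 + 0.80696×0.99985×0.99992 = 0.016321 + 0.806774 = 0.823095.
Q̄ = (S_0/π) × [bracket] = (1753/π) × 0.823095 = 459.28 W/m².
Ratio Q̄_A / Q̄_B = 381.21 / 459.28 = 0.8300.

Q̄_A / Q̄_B ≈ 0.830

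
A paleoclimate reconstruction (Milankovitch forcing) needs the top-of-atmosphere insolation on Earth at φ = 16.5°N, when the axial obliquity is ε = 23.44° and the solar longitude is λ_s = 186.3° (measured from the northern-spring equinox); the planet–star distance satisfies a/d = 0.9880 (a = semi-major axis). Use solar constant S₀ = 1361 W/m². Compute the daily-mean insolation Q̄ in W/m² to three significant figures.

Q̄ ≈ 397 W/m²

Solar declination: sin δ = sin ε · sin λ_s = sin 23.44° × sin 186.3° = -0.04365, so δ = -2.502°.
cos H₀ = −tan(+16.5°) tan(-2.502°) = 0.0129, H₀ = 1.5579 rad.
Bracket: H₀ sin φ sin δ + cos φ cos δ sin H₀ = 1.5579×0.28402×-0.04365 + 0.95882×0.99905×0.99992 = -0.019314 + 0.957832 = 0.938518.
Inverse-square distance factor (a/d)² = 0.9880² = 0.976144.
Q̄ = (S₀/π) × 0.976144 × [bracket] = (1361/π) × 0.976144 × 0.938518 = 396.9 W/m².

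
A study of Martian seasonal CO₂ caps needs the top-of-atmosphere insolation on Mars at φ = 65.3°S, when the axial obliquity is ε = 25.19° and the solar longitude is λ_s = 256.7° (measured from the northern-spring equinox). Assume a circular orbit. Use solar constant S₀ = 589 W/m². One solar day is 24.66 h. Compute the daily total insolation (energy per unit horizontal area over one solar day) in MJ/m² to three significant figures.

19.7 MJ/m²

Solar declination: sin δ = sin ε · sin λ_s = sin 25.19° × sin 256.7° = -0.41421, so δ = -24.469°.
cos H₀ = −tan(-65.3°) tan(-24.469°) = -0.9894, H₀ = 2.9960 rad.
Bracket: H₀ sin φ sin δ + cos φ cos δ sin H₀ = 2.9960×-0.90851×-0.41421 + 0.41787×0.91018×0.14512 = 1.127437 + 0.055194 = 1.182631.
Q̄ = (S₀/π) × [bracket] = (589/π) × 1.182631 = 221.73 W/m².
Daily total = Q̄ × 24.66 h × 3600 s/h = 221.73 × 24.66 × 3600 / 10⁶ = 19.68 MJ/m².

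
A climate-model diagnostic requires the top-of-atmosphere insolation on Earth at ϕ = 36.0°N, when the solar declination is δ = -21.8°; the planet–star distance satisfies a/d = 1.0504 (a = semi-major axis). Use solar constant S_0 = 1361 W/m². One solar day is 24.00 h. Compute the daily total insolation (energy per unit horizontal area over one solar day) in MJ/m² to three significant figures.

cos h₀ = −tan(+36.0°) tan(-21.800°) = 0.2906, h₀ = 1.2759 rad.
Bracket: h₀ sin ϕ sin δ + cos ϕ cos δ sin h₀ = 1.2759×0.58779×-0.37137 + 0.80902×0.92849×0.95685 = -0.278513 + 0.718754 = 0.440241.
Inverse-square distance factor (a/d)² = 1.0504² = 1.103340.
Q̄ = (S_0/π) × 1.103340 × [bracket] = (1361/π) × 1.103340 × 0.440241 = 210.43 W/m².
Daily total = Q̄ × 24.00 h × 3600 s/h = 210.43 × 24.00 × 3600 / 10⁶ = 18.18 MJ/m².

18.2 MJ/m²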